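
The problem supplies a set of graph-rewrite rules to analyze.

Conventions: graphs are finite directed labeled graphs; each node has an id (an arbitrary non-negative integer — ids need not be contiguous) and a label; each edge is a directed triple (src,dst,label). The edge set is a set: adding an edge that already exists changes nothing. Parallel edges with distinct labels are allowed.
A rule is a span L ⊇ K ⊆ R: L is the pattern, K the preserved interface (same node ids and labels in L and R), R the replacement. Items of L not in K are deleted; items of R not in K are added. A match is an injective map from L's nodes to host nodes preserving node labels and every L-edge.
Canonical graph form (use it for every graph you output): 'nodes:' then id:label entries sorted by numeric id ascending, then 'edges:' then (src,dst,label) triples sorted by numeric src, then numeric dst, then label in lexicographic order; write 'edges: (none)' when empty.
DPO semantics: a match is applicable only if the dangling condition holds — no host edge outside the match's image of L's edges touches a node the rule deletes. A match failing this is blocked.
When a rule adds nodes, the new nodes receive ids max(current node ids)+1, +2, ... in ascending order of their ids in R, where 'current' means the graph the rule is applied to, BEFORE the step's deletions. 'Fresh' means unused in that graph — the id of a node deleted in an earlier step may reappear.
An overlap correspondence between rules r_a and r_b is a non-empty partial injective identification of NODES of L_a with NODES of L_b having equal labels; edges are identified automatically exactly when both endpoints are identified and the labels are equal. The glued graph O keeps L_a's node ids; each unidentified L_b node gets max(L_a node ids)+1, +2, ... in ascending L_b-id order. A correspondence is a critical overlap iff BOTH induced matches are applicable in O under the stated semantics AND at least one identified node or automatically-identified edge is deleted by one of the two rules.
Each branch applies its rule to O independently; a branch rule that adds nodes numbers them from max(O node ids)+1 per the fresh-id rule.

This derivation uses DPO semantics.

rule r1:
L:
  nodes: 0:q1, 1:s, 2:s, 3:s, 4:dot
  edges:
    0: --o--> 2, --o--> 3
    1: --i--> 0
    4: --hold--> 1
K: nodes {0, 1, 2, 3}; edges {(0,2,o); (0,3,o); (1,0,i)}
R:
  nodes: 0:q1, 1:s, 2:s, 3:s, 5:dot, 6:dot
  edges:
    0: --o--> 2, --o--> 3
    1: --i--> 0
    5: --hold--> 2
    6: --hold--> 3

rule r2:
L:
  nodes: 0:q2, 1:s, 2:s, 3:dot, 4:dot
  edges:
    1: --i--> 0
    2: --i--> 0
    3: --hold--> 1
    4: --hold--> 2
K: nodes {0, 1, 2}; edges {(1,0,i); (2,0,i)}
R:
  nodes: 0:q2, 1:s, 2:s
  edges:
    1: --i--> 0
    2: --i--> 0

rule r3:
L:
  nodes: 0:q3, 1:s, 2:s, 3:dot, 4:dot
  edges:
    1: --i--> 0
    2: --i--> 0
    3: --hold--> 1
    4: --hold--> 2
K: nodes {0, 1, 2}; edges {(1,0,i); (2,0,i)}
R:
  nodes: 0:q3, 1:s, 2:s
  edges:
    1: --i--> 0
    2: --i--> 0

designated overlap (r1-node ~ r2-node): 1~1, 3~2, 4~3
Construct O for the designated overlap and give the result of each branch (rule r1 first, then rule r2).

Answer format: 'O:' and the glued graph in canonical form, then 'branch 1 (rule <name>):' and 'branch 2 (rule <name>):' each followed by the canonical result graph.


O:
nodes: 0:q1, 1:s, 2:s, 3:s, 4:dot, 5:q2, 6:dot
edges: (0,2,o); (0,3,o); (1,0,i); (1,5,i); (3,5,i); (4,1,hold); (6,3,hold)
branch 1 (rule r1):
nodes: 0:q1, 1:s, 2:s, 3:s, 5:q2, 6:dot, 7:dot, 8:dot
edges: (0,2,o); (0,3,o); (1,0,i); (1,5,i); (3,5,i); (6,3,hold); (7,2,hold); (8,3,hold)
branch 2 (rule r2):
nodes: 0:q1, 1:s, 2:s, 3:s, 5:q2
edges: (0,2,o); (0,3,o); (1,0,i); (1,5,i); (3,5,i)


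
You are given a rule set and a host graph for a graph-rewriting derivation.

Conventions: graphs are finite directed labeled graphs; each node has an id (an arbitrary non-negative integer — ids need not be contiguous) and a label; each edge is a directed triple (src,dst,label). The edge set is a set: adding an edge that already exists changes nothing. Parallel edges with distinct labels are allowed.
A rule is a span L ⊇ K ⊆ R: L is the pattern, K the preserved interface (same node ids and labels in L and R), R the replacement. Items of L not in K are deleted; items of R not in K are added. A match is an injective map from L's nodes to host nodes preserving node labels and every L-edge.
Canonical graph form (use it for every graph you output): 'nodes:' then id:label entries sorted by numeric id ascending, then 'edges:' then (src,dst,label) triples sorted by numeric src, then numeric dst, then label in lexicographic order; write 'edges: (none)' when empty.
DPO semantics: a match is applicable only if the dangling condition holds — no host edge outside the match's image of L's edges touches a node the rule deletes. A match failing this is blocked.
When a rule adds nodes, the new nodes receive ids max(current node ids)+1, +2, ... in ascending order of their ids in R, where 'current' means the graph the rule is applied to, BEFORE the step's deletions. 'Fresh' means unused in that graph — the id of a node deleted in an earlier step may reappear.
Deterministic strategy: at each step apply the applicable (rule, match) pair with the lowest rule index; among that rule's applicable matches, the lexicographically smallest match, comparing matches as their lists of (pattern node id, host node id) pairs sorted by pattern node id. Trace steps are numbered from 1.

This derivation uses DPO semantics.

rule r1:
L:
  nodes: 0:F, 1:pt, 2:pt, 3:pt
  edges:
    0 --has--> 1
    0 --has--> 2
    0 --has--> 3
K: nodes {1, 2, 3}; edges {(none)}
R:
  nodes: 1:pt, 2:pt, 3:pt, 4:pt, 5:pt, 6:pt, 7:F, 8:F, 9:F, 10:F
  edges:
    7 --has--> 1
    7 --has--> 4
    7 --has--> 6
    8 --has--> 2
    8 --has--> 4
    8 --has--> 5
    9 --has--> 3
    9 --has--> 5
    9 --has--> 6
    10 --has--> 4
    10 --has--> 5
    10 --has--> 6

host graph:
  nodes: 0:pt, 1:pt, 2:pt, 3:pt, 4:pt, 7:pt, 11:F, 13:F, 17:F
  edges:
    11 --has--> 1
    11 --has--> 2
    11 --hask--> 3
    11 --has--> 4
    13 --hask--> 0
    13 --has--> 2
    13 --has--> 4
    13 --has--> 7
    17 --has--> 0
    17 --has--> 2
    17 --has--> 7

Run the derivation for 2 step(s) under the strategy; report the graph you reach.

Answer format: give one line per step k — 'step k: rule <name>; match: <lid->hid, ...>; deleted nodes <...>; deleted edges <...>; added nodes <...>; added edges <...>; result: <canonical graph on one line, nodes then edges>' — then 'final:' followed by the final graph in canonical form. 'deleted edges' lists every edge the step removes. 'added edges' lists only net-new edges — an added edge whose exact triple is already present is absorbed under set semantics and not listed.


step 1: rule r1; match: 0->17, 1->0, 2->2, 3->7; deleted nodes 17; deleted edges (17,0,has); (17,2,has); (17,7,has); added nodes 18, 19, 20, 21, 22, 23, 24; added edges (21,0,has); (21,18,has); (21,20,has); (22,2,has); (22,18,has); (22,19,has); (23,7,has); (23,19,has); (23,20,has); (24,18,has); (24,19,has); (24,20,has); result: nodes: 0:pt, 1:pt, 2:pt, 3:pt, 4:pt, 7:pt, 11:F, 13:F, 18:pt, 19:pt, 20:pt, 21:F, 22:F, 23:F, 24:F edges: (11,1,has); (11,2,has); (11,3,hask); (11,4,has); (13,0,hask); (13,2,has); (13,4,has); (13,7,has); (21,0,has); (21,18,has); (21,20,has); (22,2,has); (22,18,has); (22,19,has); (23,7,has); (23,19,has); (23,20,has); (24,18,has); (24,19,has); (24,20,has)
step 2: rule r1; match: 0->21, 1->0, 2->18, 3->20; deleted nodes 21; deleted edges (21,0,has); (21,18,has); (21,20,has); added nodes 25, 26, 27, 28, 29, 30, 31; added edges (28,0,has); (28,25,has); (28,27,has); (29,18,has); (29,25,has); (29,26,has); (30,20,has); (30,26,has); (30,27,has); (31,25,has); (31,26,has); (31,27,has); result: nodes: 0:pt, 1:pt, 2:pt, 3:pt, 4:pt, 7:pt, 11:F, 13:F, 18:pt, 19:pt, 20:pt, 22:F, 23:F, 24:F, 25:pt, 26:pt, 27:pt, 28:F, 29:F, 30:F, 31:F edges: (11,1,has); (11,2,has); (11,3,hask); (11,4,has); (13,0,hask); (13,2,has); (13,4,has); (13,7,has); (22,2,has); (22,18,has); (22,19,has); (23,7,has); (23,19,has); (23,20,has); (24,18,has); (24,19,has); (24,20,has); (28,0,has); (28,25,has); (28,27,has); (29,18,has); (29,25,has); (29,26,has); (30,20,has); (30,26,has); (30,27,has); (31,25,has); (31,26,has); (31,27,has)
final:
nodes: 0:pt, 1:pt, 2:pt, 3:pt, 4:pt, 7:pt, 11:F, 13:F, 18:pt, 19:pt, 20:pt, 22:F, 23:F, 24:F, 25:pt, 26:pt, 27:pt, 28:F, 29:F, 30:F, 31:F
edges: (11,1,has); (11,2,has); (11,3,hask); (11,4,has); (13,0,hask); (13,2,has); (13,4,has); (13,7,has); (22,2,has); (22,18,has); (22,19,has); (23,7,has); (23,19,has); (23,20,has); (24,18,has); (24,19,has); (24,20,has); (28,0,has); (28,25,has); (28,27,has); (29,18,has); (29,25,has); (29,26,has); (30,20,has); (30,26,has); (30,27,has); (31,25,has); (31,26,has); (31,27,has)


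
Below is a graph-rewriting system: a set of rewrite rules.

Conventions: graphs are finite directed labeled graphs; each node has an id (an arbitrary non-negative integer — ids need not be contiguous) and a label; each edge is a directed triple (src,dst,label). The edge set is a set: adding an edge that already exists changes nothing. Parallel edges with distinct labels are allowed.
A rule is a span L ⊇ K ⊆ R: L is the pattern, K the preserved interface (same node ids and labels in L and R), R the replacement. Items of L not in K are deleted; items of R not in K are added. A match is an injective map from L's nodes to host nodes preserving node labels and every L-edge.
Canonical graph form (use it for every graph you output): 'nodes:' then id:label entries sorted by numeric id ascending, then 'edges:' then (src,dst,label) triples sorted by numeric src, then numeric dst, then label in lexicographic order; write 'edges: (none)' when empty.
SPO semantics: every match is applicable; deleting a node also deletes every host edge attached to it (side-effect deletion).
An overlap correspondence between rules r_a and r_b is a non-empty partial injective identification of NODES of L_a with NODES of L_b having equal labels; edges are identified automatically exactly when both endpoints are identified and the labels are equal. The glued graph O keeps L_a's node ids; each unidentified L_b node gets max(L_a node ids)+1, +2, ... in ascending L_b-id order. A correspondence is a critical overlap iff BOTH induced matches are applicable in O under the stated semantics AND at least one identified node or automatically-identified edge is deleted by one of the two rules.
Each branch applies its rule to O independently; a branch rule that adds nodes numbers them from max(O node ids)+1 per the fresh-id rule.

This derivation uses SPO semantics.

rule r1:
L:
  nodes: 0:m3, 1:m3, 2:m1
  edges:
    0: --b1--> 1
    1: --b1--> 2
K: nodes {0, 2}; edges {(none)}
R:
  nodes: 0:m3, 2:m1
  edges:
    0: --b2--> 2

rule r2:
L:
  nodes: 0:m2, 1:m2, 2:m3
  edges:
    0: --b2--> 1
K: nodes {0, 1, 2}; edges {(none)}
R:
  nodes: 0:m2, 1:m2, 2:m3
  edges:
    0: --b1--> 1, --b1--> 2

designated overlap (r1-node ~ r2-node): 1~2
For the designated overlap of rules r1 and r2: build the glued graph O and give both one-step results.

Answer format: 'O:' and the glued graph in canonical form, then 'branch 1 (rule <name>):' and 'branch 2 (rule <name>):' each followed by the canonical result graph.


O:
nodes: 0:m3, 1:m3, 2:m1, 3:m2, 4:m2
edges: (0,1,b1); (1,2,b1); (3,4,b2)
branch 1 (rule r1):
nodes: 0:m3, 2:m1, 3:m2, 4:m2
edges: (0,2,b2); (3,4,b2)
branch 2 (rule r2):
nodes: 0:m3, 1:m3, 2:m1, 3:m2, 4:m2
edges: (0,1,b1); (1,2,b1); (3,1,b1); (3,4,b1)


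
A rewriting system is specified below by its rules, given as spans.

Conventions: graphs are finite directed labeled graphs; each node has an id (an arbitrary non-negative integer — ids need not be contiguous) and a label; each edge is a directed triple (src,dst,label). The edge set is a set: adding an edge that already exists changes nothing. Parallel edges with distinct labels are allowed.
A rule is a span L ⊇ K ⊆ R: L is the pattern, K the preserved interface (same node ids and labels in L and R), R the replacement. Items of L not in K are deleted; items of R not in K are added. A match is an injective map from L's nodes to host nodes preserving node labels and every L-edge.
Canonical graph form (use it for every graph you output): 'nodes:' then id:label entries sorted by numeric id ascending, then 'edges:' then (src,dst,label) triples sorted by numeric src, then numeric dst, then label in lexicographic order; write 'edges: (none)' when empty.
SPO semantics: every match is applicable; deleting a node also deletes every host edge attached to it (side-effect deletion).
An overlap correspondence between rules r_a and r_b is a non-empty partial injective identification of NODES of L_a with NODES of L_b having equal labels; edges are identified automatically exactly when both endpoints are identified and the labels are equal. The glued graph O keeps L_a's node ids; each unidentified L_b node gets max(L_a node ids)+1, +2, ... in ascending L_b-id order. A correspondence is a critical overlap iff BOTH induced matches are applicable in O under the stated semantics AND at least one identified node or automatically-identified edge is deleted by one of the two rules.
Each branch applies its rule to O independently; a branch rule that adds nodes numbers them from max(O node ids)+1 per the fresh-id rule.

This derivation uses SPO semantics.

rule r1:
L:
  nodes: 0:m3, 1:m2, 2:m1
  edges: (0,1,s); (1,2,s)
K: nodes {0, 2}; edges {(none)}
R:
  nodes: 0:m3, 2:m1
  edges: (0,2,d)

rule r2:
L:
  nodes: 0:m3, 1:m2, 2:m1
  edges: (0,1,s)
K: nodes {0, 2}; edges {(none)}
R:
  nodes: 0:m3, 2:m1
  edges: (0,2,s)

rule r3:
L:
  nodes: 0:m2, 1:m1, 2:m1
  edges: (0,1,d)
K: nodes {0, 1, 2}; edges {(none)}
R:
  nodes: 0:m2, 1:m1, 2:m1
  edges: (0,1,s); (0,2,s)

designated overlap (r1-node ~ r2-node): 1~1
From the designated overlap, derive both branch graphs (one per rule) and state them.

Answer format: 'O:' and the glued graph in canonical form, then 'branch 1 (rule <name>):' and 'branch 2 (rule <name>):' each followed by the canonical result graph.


O:
nodes: 0:m3, 1:m2, 2:m1, 3:m3, 4:m1
edges: (0,1,s); (1,2,s); (3,1,s)
branch 1 (rule r1):
nodes: 0:m3, 2:m1, 3:m3, 4:m1
edges: (0,2,d)
branch 2 (rule r2):
nodes: 0:m3, 2:m1, 3:m3, 4:m1
edges: (3,4,s)


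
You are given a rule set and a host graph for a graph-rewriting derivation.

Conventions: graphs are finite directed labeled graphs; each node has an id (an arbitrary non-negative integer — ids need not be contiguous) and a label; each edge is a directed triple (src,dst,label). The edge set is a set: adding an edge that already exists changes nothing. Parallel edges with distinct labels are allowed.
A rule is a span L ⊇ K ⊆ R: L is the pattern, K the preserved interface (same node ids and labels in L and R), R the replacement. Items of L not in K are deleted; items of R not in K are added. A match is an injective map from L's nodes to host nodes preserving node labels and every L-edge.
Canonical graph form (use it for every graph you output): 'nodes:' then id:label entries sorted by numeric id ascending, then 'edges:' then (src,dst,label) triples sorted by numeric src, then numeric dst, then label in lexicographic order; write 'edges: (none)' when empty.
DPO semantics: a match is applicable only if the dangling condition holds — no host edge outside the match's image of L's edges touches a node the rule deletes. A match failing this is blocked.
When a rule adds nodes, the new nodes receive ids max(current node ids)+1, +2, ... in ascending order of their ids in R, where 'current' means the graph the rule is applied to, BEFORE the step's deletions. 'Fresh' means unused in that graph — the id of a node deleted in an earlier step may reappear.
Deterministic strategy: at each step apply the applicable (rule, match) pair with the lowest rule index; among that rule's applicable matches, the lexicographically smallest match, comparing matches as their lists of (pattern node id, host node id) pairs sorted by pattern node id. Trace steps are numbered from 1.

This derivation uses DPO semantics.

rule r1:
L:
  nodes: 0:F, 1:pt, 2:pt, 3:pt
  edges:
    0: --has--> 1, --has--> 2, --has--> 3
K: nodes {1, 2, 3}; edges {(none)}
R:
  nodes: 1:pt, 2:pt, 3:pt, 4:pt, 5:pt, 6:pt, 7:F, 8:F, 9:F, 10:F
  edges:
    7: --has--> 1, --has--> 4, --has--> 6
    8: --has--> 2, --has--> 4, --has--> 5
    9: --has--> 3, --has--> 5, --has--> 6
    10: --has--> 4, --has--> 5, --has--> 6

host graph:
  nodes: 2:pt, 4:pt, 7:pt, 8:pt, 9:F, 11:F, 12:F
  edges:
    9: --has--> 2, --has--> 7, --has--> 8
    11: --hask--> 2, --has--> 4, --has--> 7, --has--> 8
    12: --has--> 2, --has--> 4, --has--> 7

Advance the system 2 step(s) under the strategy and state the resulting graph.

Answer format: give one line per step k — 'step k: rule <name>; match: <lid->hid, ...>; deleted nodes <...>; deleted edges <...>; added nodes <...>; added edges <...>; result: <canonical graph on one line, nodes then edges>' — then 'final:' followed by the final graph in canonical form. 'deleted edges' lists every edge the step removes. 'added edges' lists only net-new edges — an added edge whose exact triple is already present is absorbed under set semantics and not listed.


step 1: rule r1; match: 0->9, 1->2, 2->7, 3->8; deleted nodes 9; deleted edges (9,2,has); (9,7,has); (9,8,has); added nodes 13, 14, 15, 16, 17, 18, 19; added edges (16,2,has); (16,13,has); (16,15,has); (17,7,has); (17,13,has); (17,14,has); (18,8,has); (18,14,has); (18,15,has); (19,13,has); (19,14,has); (19,15,has); result: nodes: 2:pt, 4:pt, 7:pt, 8:pt, 11:F, 12:F, 13:pt, 14:pt, 15:pt, 16:F, 17:F, 18:F, 19:F edges: (11,2,hask); (11,4,has); (11,7,has); (11,8,has); (12,2,has); (12,4,has); (12,7,has); (16,2,has); (16,13,has); (16,15,has); (17,7,has); (17,13,has); (17,14,has); (18,8,has); (18,14,has); (18,15,has); (19,13,has); (19,14,has); (19,15,has)
step 2: rule r1; match: 0->12, 1->2, 2->4, 3->7; deleted nodes 12; deleted edges (12,2,has); (12,4,has); (12,7,has); added nodes 20, 21, 22, 23, 24, 25, 26; added edges (23,2,has); (23,20,has); (23,22,has); (24,4,has); (24,20,has); (24,21,has); (25,7,has); (25,21,has); (25,22,has); (26,20,has); (26,21,has); (26,22,has); result: nodes: 2:pt, 4:pt, 7:pt, 8:pt, 11:F, 13:pt, 14:pt, 15:pt, 16:F, 17:F, 18:F, 19:F, 20:pt, 21:pt, 22:pt, 23:F, 24:F, 25:F, 26:F edges: (11,2,hask); (11,4,has); (11,7,has); (11,8,has); (16,2,has); (16,13,has); (16,15,has); (17,7,has); (17,13,has); (17,14,has); (18,8,has); (18,14,has); (18,15,has); (19,13,has); (19,14,has); (19,15,has); (23,2,has); (23,20,has); (23,22,has); (24,4,has); (24,20,has); (24,21,has); (25,7,has); (25,21,has); (25,22,has); (26,20,has); (26,21,has); (26,22,has)
final:
nodes: 2:pt, 4:pt, 7:pt, 8:pt, 11:F, 13:pt, 14:pt, 15:pt, 16:F, 17:F, 18:F, 19:F, 20:pt, 21:pt, 22:pt, 23:F, 24:F, 25:F, 26:F
edges: (11,2,hask); (11,4,has); (11,7,has); (11,8,has); (16,2,has); (16,13,has); (16,15,has); (17,7,has); (17,13,has); (17,14,has); (18,8,has); (18,14,has); (18,15,has); (19,13,has); (19,14,has); (19,15,has); (23,2,has); (23,20,has); (23,22,has); (24,4,has); (24,20,has); (24,21,has); (25,7,has); (25,21,has); (25,22,has); (26,20,has); (26,21,has); (26,22,has)


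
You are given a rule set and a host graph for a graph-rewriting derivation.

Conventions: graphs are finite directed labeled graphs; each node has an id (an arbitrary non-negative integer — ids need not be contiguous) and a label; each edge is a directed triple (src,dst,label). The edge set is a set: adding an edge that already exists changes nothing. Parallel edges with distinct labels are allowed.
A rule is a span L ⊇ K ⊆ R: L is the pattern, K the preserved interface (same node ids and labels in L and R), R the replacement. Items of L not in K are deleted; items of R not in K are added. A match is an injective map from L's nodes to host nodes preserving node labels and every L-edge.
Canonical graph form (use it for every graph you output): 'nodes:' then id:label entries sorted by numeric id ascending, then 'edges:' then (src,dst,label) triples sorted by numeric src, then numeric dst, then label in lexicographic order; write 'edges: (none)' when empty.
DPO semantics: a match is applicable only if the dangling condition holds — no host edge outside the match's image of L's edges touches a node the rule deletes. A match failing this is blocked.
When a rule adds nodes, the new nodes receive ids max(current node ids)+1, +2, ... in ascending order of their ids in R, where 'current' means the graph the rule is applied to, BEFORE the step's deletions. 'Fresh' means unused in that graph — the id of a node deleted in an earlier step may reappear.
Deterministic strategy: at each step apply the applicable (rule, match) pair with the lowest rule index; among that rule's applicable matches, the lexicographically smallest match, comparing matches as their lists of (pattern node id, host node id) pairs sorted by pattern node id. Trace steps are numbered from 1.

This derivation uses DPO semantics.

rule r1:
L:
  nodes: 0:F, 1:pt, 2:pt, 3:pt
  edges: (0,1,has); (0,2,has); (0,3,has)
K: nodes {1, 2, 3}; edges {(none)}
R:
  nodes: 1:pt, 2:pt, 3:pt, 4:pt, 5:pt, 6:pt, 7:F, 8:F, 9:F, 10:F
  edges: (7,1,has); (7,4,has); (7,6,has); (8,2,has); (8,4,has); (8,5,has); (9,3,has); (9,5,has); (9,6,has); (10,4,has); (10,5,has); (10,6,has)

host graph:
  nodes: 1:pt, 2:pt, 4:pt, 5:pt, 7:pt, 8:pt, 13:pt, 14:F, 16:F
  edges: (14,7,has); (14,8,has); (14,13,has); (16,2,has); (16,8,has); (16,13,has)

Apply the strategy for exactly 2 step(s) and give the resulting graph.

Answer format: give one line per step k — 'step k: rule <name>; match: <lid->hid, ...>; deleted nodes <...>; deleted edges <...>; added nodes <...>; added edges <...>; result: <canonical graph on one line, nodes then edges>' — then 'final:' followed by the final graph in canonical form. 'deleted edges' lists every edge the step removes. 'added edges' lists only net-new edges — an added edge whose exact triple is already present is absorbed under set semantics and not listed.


step 1: rule r1; match: 0->14, 1->7, 2->8, 3->13; deleted nodes 14; deleted edges (14,7,has); (14,8,has); (14,13,has); added nodes 17, 18, 19, 20, 21, 22, 23; added edges (20,7,has); (20,17,has); (20,19,has); (21,8,has); (21,17,has); (21,18,has); (22,13,has); (22,18,has); (22,19,has); (23,17,has); (23,18,has); (23,19,has); result: nodes: 1:pt, 2:pt, 4:pt, 5:pt, 7:pt, 8:pt, 13:pt, 16:F, 17:pt, 18:pt, 19:pt, 20:F, 21:F, 22:F, 23:F edges: (16,2,has); (16,8,has); (16,13,has); (20,7,has); (20,17,has); (20,19,has); (21,8,has); (21,17,has); (21,18,has); (22,13,has); (22,18,has); (22,19,has); (23,17,has); (23,18,has); (23,19,has)
step 2: rule r1; match: 0->16, 1->2, 2->8, 3->13; deleted nodes 16; deleted edges (16,2,has); (16,8,has); (16,13,has); added nodes 24, 25, 26, 27, 28, 29, 30; added edges (27,2,has); (27,24,has); (27,26,has); (28,8,has); (28,24,has); (28,25,has); (29,13,has); (29,25,has); (29,26,has); (30,24,has); (30,25,has); (30,26,has); result: nodes: 1:pt, 2:pt, 4:pt, 5:pt, 7:pt, 8:pt, 13:pt, 17:pt, 18:pt, 19:pt, 20:F, 21:F, 22:F, 23:F, 24:pt, 25:pt, 26:pt, 27:F, 28:F, 29:F, 30:F edges: (20,7,has); (20,17,has); (20,19,has); (21,8,has); (21,17,has); (21,18,has); (22,13,has); (22,18,has); (22,19,has); (23,17,has); (23,18,has); (23,19,has); (27,2,has); (27,24,has); (27,26,has); (28,8,has); (28,24,has); (28,25,has); (29,13,has); (29,25,has); (29,26,has); (30,24,has); (30,25,has); (30,26,has)
final:
nodes: 1:pt, 2:pt, 4:pt, 5:pt, 7:pt, 8:pt, 13:pt, 17:pt, 18:pt, 19:pt, 20:F, 21:F, 22:F, 23:F, 24:pt, 25:pt, 26:pt, 27:F, 28:F, 29:F, 30:F
edges: (20,7,has); (20,17,has); (20,19,has); (21,8,has); (21,17,has); (21,18,has); (22,13,has); (22,18,has); (22,19,has); (23,17,has); (23,18,has); (23,19,has); (27,2,has); (27,24,has); (27,26,has); (28,8,has); (28,24,has); (28,25,has); (29,13,has); (29,25,has); (29,26,has); (30,24,has); (30,25,has); (30,26,has)


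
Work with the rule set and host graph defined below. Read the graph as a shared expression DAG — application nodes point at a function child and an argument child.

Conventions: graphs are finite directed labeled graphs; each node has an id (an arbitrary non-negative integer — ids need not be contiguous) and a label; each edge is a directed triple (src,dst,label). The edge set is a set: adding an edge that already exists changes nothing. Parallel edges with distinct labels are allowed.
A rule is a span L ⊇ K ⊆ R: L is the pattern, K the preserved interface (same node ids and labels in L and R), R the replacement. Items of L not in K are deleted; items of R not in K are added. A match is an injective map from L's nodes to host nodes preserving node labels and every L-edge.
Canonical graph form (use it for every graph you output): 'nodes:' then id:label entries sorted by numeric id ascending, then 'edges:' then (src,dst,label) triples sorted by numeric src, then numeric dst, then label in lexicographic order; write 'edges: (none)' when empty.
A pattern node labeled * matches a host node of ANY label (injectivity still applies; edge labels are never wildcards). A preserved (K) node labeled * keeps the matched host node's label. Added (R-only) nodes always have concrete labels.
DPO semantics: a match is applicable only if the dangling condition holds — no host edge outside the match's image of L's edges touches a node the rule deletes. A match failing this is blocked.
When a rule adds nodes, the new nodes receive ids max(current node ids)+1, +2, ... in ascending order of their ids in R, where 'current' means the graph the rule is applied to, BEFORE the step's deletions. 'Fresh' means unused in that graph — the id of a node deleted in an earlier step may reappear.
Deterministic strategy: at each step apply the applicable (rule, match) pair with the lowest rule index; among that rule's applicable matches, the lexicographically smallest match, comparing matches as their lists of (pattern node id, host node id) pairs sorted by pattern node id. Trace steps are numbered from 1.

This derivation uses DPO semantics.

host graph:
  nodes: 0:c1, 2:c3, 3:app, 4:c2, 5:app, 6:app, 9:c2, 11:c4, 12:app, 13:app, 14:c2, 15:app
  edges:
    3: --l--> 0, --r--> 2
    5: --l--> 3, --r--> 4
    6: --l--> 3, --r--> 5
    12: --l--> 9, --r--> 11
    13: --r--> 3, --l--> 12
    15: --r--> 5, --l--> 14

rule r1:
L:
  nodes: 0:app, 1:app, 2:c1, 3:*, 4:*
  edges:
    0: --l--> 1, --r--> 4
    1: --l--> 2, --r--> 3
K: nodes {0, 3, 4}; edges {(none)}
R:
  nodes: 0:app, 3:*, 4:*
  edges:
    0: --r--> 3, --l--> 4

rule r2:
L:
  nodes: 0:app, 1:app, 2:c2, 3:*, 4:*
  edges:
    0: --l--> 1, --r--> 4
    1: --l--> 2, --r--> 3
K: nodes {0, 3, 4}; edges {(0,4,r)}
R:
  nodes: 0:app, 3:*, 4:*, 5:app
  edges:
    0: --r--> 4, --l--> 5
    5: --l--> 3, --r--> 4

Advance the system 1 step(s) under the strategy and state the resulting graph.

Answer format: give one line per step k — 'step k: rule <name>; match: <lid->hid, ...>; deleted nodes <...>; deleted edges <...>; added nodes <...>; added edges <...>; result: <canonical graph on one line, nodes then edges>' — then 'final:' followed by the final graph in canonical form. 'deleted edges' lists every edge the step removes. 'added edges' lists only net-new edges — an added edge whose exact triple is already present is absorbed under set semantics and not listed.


step 1: rule r2; match: 0->13, 1->12, 2->9, 3->11, 4->3; deleted nodes 9, 12; deleted edges (12,9,l); (12,11,r); (13,12,l); added nodes 16; added edges (13,16,l); (16,3,r); (16,11,l); result: nodes: 0:c1, 2:c3, 3:app, 4:c2, 5:app, 6:app, 11:c4, 13:app, 14:c2, 15:app, 16:app edges: (3,0,l); (3,2,r); (5,3,l); (5,4,r); (6,3,l); (6,5,r); (13,3,r); (13,16,l); (15,5,r); (15,14,l); (16,3,r); (16,11,l)
final:
nodes: 0:c1, 2:c3, 3:app, 4:c2, 5:app, 6:app, 11:c4, 13:app, 14:c2, 15:app, 16:app
edges: (3,0,l); (3,2,r); (5,3,l); (5,4,r); (6,3,l); (6,5,r); (13,3,r); (13,16,l); (15,5,r); (15,14,l); (16,3,r); (16,11,l)


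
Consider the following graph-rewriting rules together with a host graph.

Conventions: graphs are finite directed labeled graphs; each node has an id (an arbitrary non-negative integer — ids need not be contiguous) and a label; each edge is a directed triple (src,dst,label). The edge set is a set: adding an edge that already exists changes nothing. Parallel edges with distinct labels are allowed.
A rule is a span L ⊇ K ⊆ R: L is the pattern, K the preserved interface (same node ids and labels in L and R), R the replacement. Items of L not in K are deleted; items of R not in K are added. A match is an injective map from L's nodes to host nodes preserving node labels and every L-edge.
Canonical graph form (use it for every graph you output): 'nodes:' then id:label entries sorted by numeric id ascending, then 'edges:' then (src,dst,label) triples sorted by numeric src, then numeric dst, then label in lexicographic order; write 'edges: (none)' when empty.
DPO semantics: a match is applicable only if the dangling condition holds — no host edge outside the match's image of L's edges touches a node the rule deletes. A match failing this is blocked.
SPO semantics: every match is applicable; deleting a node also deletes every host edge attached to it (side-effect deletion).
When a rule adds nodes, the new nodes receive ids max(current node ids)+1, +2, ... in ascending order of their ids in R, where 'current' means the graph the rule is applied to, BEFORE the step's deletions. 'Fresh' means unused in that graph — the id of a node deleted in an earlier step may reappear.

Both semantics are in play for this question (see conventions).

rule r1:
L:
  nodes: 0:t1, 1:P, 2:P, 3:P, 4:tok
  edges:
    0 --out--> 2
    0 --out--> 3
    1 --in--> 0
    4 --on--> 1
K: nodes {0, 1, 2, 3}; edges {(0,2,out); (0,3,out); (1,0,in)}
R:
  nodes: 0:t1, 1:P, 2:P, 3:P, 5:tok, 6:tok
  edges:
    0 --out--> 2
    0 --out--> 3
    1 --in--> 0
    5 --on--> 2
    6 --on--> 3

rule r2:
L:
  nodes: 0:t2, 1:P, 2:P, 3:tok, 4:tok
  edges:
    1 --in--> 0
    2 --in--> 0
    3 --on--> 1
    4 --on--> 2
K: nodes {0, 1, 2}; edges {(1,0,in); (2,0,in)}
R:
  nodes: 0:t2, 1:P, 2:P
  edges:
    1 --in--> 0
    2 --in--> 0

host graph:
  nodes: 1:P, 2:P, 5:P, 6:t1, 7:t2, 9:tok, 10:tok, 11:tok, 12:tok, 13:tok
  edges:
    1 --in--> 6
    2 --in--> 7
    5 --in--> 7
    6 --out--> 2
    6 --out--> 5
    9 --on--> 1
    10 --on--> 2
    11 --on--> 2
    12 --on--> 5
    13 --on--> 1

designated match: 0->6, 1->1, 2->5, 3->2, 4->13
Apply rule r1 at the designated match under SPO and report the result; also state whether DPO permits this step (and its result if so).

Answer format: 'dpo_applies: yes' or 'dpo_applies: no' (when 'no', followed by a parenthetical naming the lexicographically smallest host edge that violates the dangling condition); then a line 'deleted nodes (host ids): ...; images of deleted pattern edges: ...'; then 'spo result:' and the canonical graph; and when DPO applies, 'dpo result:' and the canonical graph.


dpo_applies: yes
deleted nodes (host ids): 13; images of deleted pattern edges: (13,1,on)
spo result:
nodes: 1:P, 2:P, 5:P, 6:t1, 7:t2, 9:tok, 10:tok, 11:tok, 12:tok, 14:tok, 15:tok
edges: (1,6,in); (2,7,in); (5,7,in); (6,2,out); (6,5,out); (9,1,on); (10,2,on); (11,2,on); (12,5,on); (14,5,on); (15,2,on)
dpo result:
nodes: 1:P, 2:P, 5:P, 6:t1, 7:t2, 9:tok, 10:tok, 11:tok, 12:tok, 14:tok, 15:tok
edges: (1,6,in); (2,7,in); (5,7,in); (6,2,out); (6,5,out); (9,1,on); (10,2,on); (11,2,on); (12,5,on); (14,5,on); (15,2,on)


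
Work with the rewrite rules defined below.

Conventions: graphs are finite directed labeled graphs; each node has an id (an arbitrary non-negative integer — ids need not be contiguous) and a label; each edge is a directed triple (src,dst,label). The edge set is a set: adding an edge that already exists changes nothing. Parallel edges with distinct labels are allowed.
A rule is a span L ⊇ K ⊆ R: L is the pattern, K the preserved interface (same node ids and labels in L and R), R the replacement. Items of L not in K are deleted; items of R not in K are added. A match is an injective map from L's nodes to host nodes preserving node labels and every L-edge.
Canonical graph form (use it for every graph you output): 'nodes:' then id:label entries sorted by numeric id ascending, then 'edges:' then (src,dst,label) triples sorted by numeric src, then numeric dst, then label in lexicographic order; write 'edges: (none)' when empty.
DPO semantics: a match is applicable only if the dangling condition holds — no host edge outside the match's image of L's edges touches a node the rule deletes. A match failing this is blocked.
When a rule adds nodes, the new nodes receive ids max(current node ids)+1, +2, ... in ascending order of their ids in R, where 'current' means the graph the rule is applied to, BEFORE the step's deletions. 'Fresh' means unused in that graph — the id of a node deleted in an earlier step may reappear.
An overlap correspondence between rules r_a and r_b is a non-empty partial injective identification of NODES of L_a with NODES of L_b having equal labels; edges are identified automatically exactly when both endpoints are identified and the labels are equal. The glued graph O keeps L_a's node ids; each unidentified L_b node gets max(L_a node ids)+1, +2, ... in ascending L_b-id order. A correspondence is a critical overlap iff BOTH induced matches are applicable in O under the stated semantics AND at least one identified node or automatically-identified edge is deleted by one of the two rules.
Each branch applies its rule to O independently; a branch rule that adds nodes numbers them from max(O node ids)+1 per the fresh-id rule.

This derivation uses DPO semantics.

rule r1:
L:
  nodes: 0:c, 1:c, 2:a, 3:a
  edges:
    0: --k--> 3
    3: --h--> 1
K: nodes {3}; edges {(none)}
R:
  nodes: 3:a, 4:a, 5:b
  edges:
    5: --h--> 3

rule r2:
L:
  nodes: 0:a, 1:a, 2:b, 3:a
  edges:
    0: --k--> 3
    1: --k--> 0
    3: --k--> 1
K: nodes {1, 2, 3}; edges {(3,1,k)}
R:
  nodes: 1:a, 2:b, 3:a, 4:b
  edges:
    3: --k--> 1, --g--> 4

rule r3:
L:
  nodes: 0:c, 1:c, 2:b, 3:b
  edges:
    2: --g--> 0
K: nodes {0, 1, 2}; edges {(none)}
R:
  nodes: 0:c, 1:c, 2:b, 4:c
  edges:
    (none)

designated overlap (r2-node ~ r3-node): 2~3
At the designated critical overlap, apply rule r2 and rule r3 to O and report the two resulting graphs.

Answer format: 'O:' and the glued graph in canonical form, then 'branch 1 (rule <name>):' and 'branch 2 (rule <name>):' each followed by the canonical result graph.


O:
nodes: 0:a, 1:a, 2:b, 3:a, 4:c, 5:c, 6:b
edges: (0,3,k); (1,0,k); (3,1,k); (6,4,g)
branch 1 (rule r2):
nodes: 1:a, 2:b, 3:a, 4:c, 5:c, 6:b, 7:b
edges: (3,1,k); (3,7,g); (6,4,g)
branch 2 (rule r3):
nodes: 0:a, 1:a, 3:a, 4:c, 5:c, 6:b, 7:c
edges: (0,3,k); (1,0,k); (3,1,k)


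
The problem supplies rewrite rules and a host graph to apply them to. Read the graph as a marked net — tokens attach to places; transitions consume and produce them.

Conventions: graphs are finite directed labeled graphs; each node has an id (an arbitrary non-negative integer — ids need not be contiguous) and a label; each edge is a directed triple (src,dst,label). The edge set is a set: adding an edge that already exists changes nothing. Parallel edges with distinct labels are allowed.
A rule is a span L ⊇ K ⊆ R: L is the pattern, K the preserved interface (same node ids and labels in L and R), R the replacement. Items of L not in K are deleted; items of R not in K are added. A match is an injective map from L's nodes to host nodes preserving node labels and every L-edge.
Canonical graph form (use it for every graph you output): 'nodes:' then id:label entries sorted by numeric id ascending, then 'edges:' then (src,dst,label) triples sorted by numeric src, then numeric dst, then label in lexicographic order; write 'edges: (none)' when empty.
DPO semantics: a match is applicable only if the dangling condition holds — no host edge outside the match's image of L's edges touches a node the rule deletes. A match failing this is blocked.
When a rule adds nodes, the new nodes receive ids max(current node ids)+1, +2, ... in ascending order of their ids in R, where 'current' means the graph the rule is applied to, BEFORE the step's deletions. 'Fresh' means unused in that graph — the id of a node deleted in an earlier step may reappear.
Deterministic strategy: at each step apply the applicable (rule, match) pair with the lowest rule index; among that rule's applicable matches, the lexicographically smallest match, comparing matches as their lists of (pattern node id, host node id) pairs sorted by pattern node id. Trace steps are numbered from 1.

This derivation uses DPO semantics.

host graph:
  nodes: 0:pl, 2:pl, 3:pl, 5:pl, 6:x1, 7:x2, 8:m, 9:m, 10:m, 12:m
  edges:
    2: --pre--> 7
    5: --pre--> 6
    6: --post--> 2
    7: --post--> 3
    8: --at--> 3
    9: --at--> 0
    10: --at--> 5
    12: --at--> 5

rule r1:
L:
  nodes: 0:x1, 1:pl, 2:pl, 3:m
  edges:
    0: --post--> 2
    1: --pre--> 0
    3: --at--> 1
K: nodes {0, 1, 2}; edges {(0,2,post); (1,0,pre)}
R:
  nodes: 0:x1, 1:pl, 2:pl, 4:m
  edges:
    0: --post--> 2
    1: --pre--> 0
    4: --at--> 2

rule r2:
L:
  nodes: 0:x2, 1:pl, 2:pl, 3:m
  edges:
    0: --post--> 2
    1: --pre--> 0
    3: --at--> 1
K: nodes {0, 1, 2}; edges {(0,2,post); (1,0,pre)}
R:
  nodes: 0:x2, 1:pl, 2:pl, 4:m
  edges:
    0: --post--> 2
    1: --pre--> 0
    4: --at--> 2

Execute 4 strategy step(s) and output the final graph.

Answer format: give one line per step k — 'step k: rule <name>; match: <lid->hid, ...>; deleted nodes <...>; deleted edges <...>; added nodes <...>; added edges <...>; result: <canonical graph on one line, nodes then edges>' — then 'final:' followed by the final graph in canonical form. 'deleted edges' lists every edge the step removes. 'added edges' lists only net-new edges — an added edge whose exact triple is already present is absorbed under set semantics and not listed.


step 1: rule r1; match: 0->6, 1->5, 2->2, 3->10; deleted nodes 10; deleted edges (10,5,at); added nodes 13; added edges (13,2,at); result: nodes: 0:pl, 2:pl, 3:pl, 5:pl, 6:x1, 7:x2, 8:m, 9:m, 12:m, 13:m edges: (2,7,pre); (5,6,pre); (6,2,post); (7,3,post); (8,3,at); (9,0,at); (12,5,at); (13,2,at)
step 2: rule r1; match: 0->6, 1->5, 2->2, 3->12; deleted nodes 12; deleted edges (12,5,at); added nodes 14; added edges (14,2,at); result: nodes: 0:pl, 2:pl, 3:pl, 5:pl, 6:x1, 7:x2, 8:m, 9:m, 13:m, 14:m edges: (2,7,pre); (5,6,pre); (6,2,post); (7,3,post); (8,3,at); (9,0,at); (13,2,at); (14,2,at)
step 3: rule r2; match: 0->7, 1->2, 2->3, 3->13; deleted nodes 13; deleted edges (13,2,at); added nodes 15; added edges (15,3,at); result: nodes: 0:pl, 2:pl, 3:pl, 5:pl, 6:x1, 7:x2, 8:m, 9:m, 14:m, 15:m edges: (2,7,pre); (5,6,pre); (6,2,post); (7,3,post); (8,3,at); (9,0,at); (14,2,at); (15,3,at)
step 4: rule r2; match: 0->7, 1->2, 2->3, 3->14; deleted nodes 14; deleted edges (14,2,at); added nodes 16; added edges (16,3,at); result: nodes: 0:pl, 2:pl, 3:pl, 5:pl, 6:x1, 7:x2, 8:m, 9:m, 15:m, 16:m edges: (2,7,pre); (5,6,pre); (6,2,post); (7,3,post); (8,3,at); (9,0,at); (15,3,at); (16,3,at)
final:
nodes: 0:pl, 2:pl, 3:pl, 5:pl, 6:x1, 7:x2, 8:m, 9:m, 15:m, 16:m
edges: (2,7,pre); (5,6,pre); (6,2,post); (7,3,post); (8,3,at); (9,0,at); (15,3,at); (16,3,at)


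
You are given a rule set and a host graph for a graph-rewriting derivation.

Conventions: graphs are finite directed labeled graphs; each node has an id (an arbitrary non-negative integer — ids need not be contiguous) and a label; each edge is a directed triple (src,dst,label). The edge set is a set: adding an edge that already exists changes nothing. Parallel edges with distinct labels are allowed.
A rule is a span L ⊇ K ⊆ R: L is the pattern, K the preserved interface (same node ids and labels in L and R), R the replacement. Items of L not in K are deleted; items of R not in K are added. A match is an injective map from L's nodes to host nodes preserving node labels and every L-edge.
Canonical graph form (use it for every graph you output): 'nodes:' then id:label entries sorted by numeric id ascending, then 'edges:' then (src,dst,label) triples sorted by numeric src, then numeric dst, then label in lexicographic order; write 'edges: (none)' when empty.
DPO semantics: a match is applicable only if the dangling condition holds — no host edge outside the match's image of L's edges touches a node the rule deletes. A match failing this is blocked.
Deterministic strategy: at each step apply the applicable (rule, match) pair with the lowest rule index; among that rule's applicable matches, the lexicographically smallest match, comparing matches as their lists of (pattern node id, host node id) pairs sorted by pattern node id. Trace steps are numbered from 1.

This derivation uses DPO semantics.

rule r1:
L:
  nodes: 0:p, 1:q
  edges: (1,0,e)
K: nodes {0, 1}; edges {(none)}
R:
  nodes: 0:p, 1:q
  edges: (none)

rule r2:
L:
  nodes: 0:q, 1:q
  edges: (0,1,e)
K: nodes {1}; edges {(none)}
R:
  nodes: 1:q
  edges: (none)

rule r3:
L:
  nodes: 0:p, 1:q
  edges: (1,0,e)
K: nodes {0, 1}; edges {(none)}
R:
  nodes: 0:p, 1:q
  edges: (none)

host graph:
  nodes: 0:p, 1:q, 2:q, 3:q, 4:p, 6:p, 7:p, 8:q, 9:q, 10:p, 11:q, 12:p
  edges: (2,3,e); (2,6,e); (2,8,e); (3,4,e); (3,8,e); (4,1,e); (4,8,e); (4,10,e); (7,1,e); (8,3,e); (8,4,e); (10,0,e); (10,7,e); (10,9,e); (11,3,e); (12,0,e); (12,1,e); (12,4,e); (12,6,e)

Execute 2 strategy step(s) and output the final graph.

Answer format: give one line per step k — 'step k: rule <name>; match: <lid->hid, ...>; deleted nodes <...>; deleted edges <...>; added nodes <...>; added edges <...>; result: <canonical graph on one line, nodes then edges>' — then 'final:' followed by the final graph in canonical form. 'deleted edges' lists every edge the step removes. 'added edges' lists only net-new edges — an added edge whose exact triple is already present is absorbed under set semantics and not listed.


step 1: rule r1; match: 0->4, 1->3; deleted nodes (none); deleted edges (3,4,e); added nodes (none); added edges (none); result: nodes: 0:p, 1:q, 2:q, 3:q, 4:p, 6:p, 7:p, 8:q, 9:q, 10:p, 11:q, 12:p edges: (2,3,e); (2,6,e); (2,8,e); (3,8,e); (4,1,e); (4,8,e); (4,10,e); (7,1,e); (8,3,e); (8,4,e); (10,0,e); (10,7,e); (10,9,e); (11,3,e); (12,0,e); (12,1,e); (12,4,e); (12,6,e)
step 2: rule r1; match: 0->4, 1->8; deleted nodes (none); deleted edges (8,4,e); added nodes (none); added edges (none); result: nodes: 0:p, 1:q, 2:q, 3:q, 4:p, 6:p, 7:p, 8:q, 9:q, 10:p, 11:q, 12:p edges: (2,3,e); (2,6,e); (2,8,e); (3,8,e); (4,1,e); (4,8,e); (4,10,e); (7,1,e); (8,3,e); (10,0,e); (10,7,e); (10,9,e); (11,3,e); (12,0,e); (12,1,e); (12,4,e); (12,6,e)
final:
nodes: 0:p, 1:q, 2:q, 3:q, 4:p, 6:p, 7:p, 8:q, 9:q, 10:p, 11:q, 12:p
edges: (2,3,e); (2,6,e); (2,8,e); (3,8,e); (4,1,e); (4,8,e); (4,10,e); (7,1,e); (8,3,e); (10,0,e); (10,7,e); (10,9,e); (11,3,e); (12,0,e); (12,1,e); (12,4,e); (12,6,e)
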